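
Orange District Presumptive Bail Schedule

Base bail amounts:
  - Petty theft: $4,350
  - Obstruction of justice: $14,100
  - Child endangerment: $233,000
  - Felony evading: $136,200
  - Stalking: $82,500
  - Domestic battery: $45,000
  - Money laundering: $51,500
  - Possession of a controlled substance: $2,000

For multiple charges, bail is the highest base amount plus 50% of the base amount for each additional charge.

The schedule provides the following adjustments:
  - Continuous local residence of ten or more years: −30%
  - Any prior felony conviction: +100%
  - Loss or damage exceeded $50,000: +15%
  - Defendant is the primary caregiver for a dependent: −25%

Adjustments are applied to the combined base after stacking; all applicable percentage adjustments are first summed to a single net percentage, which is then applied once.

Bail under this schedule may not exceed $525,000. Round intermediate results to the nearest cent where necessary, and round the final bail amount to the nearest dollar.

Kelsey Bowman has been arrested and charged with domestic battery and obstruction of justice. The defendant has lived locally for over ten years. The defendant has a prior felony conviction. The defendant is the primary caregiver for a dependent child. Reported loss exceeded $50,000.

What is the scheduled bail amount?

$83,280

Base amounts from the schedule: domestic battery $45,000; obstruction of justice $14,100.
Stacking rule: highest base plus 50% of each additional charge. Highest is domestic battery at $45,000. Additional: $14,100 × 50% = $7,050. Combined base = $45,000 + $7,050 = $52,050.
Net percentage adjustment: −30% +100% +15% −25% = +60%. $52,050 × 1.6 = $83,280.
$83,280 is within the $525,000 maximum.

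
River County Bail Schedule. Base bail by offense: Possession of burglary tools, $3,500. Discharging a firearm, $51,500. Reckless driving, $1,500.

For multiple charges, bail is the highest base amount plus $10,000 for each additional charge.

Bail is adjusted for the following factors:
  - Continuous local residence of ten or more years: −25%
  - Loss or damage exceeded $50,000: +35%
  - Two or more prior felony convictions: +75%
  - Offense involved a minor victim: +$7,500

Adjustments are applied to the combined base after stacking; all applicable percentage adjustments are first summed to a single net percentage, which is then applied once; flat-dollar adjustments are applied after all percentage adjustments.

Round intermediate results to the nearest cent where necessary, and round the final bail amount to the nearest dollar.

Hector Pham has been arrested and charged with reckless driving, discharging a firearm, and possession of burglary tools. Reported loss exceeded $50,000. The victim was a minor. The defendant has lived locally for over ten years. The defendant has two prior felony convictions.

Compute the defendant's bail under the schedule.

$139,775

Base amounts from the schedule: reckless driving $1,500; discharging a firearm $51,500; possession of burglary tools $3,500.
Stacking rule: highest base plus $10,000 per additional charge. Highest is discharging a firearm at $51,500; 2 additional charges → +$20,000. Combined base = $71,500.
Net percentage adjustment: −25% +35% +75% = +85%. $71,500 × 1.85 = $132,275.
Offense involved a minor victim (+$7,500 flat): $132,275 + $7,500 = $139,775.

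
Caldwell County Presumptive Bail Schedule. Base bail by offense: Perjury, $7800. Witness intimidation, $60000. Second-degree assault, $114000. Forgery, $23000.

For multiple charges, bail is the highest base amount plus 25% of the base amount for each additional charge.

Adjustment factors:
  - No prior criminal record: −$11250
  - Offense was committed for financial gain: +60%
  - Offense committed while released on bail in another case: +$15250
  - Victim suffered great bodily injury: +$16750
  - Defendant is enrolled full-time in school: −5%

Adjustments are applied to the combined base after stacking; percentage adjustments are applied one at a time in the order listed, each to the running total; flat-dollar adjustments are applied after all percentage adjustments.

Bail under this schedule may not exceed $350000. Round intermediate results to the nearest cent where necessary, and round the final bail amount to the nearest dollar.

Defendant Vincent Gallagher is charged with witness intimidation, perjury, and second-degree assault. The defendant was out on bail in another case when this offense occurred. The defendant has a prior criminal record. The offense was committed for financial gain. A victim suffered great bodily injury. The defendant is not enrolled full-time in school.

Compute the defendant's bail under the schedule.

$241520

Base amounts from the schedule: witness intimidation $60000; perjury $7800; second-degree assault $114000.
Stacking rule: highest base plus 25% of each additional charge. Highest is second-degree assault at $114000. Additional: $60000 × 25% = $15000; $7800 × 25% = $1950. Combined base = $114000 + $16950 = $130950.
Offense was committed for financial gain (+60%): $130950 × 1.6 = $209520.
Offense committed while released on bail in another case (+$15250 flat): $209520 + $15250 = $224770.
Victim suffered great bodily injury (+$16750 flat): $224770 + $16750 = $241520.
$241520 is within the $350000 maximum.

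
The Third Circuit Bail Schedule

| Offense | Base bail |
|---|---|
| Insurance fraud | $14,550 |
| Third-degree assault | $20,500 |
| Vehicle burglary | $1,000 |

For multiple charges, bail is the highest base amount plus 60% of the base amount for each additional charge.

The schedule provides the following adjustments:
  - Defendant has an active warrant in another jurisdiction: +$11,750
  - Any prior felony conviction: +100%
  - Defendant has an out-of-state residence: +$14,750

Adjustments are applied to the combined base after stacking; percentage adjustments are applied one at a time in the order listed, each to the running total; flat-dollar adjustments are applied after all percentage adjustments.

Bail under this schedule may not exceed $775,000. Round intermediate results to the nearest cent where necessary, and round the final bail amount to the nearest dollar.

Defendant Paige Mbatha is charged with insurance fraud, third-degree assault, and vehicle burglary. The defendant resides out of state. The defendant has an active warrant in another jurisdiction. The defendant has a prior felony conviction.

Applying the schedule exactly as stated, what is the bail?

Base amounts from the schedule: insurance fraud $14,550; third-degree assault $20,500; vehicle burglary $1,000.
Stacking rule: highest base plus 60% of each additional charge. Highest is third-degree assault at $20,500. Additional: $14,550 × 60% = $8,730; $1,000 × 60% = $600. Combined base = $20,500 + $9,330 = $29,830.
Any prior felony conviction (+100%): $29,830 × 2 = $59,660.
Defendant has an active warrant in another jurisdiction (+$11,750 flat): $59,660 + $11,750 = $71,410.
Defendant has an out-of-state residence (+$14,750 flat): $71,410 + $14,750 = $86,160.
$86,160 is within the $775,000 maximum.

$86,160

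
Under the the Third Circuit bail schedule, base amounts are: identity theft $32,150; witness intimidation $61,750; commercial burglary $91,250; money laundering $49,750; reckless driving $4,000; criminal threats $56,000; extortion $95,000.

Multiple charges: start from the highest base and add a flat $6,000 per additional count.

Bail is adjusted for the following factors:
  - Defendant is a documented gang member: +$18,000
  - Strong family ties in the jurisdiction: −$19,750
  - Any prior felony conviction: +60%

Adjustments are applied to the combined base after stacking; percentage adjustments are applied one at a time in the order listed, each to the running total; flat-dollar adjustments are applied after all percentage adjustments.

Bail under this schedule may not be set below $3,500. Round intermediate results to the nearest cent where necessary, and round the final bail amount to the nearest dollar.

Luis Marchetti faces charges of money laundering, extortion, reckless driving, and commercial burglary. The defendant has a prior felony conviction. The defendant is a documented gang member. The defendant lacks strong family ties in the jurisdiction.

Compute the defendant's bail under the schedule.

$198,800

Base amounts from the schedule: money laundering $49,750; extortion $95,000; reckless driving $4,000; commercial burglary $91,250.
Stacking rule: highest base plus $6,000 per additional charge. Highest is extortion at $95,000; 3 additional charges → +$18,000. Combined base = $113,000.
Any prior felony conviction (+60%): $113,000 × 1.6 = $180,800.
Defendant is a documented gang member (+$18,000 flat): $180,800 + $18,000 = $198,800.
$198,800 is at or above the $3,500 minimum.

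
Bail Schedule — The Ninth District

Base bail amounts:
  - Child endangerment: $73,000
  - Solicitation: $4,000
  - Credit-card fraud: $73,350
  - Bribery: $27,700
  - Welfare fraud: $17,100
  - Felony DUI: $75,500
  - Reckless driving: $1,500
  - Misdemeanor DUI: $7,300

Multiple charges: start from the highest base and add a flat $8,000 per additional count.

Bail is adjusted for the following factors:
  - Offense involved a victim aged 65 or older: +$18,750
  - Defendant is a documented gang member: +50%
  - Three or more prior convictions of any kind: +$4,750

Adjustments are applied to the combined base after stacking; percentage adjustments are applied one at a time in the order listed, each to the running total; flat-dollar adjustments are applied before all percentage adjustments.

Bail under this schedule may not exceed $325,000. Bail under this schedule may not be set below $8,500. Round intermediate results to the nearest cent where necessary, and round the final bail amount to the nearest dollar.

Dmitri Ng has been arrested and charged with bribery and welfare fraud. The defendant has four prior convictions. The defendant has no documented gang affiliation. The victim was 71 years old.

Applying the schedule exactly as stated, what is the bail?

$59,200

Base amounts from the schedule: bribery $27,700; welfare fraud $17,100.
Stacking rule: highest base plus $8,000 per additional charge. Highest is bribery at $27,700; 1 additional charge → +$8,000. Combined base = $35,700.
Offense involved a victim aged 65 or older (+$18,750 flat): $35,700 + $18,750 = $54,450.
Three or more prior convictions of any kind (+$4,750 flat): $54,450 + $4,750 = $59,200.
$59,200 is within the $325,000 maximum.
$59,200 is at or above the $8,500 minimum.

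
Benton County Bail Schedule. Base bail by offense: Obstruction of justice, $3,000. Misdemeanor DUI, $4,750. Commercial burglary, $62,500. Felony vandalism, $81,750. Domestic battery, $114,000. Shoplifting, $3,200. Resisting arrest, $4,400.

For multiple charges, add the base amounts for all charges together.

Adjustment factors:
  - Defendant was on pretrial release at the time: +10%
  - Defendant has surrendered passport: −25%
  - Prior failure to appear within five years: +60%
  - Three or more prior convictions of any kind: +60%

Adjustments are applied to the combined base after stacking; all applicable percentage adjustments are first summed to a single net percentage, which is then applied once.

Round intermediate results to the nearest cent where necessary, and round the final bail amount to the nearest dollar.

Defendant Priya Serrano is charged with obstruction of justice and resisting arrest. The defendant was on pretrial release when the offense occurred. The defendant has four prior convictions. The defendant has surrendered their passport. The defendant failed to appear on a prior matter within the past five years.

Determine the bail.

$15,170

Base amounts from the schedule: obstruction of justice $3,000; resisting arrest $4,400.
Stacking rule: sum of all bases. $3,000 + $4,400 = $7,400.
Net percentage adjustment: +10% −25% +60% +60% = +105%. $7,400 × 2.05 = $15,170.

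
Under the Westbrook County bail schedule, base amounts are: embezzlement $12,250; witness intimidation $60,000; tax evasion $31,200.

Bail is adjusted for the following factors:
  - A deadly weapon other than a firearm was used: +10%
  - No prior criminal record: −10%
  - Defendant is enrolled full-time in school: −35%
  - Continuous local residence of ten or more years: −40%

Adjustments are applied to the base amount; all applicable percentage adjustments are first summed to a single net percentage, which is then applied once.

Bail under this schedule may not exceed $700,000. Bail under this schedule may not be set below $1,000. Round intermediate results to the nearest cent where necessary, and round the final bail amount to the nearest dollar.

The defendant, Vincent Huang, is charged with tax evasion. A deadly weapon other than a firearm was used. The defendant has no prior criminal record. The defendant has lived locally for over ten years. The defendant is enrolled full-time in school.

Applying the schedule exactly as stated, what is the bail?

Base amounts from the schedule: tax evasion $31,200.
Single charge. Combined base = $31,200.
Net percentage adjustment: +10% −10% −35% −40% = −75%. $31,200 × 0.25 = $7,800.
$7,800 is within the $700,000 maximum.
$7,800 is at or above the $1,000 minimum.

$7,800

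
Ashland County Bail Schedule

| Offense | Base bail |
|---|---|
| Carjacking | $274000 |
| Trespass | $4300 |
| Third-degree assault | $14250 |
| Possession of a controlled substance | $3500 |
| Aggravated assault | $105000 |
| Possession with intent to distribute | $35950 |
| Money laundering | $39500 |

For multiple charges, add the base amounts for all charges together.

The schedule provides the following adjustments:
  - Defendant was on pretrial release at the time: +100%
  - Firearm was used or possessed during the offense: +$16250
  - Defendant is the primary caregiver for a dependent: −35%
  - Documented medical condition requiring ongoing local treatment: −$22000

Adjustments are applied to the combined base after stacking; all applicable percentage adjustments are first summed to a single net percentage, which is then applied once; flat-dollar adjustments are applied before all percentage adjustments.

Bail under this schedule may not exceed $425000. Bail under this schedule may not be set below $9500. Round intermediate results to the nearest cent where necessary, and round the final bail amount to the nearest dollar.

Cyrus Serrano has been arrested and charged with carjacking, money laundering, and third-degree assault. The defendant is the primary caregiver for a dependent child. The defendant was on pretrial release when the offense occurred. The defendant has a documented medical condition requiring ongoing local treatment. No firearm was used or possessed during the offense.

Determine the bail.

Base amounts from the schedule: carjacking $274000; money laundering $39500; third-degree assault $14250.
Stacking rule: sum of all bases. $274000 + $39500 + $14250 = $327750.
Documented medical condition requiring ongoing local treatment (−$22000 flat): $327750 − $22000 = $305750.
Net percentage adjustment: +100% −35% = +65%. $305750 × 1.65 = $504487.50.
Result $504487.50 exceeds the maximum of $425000; bail is capped at $425000.
$425000 is at or above the $9500 minimum.

$425000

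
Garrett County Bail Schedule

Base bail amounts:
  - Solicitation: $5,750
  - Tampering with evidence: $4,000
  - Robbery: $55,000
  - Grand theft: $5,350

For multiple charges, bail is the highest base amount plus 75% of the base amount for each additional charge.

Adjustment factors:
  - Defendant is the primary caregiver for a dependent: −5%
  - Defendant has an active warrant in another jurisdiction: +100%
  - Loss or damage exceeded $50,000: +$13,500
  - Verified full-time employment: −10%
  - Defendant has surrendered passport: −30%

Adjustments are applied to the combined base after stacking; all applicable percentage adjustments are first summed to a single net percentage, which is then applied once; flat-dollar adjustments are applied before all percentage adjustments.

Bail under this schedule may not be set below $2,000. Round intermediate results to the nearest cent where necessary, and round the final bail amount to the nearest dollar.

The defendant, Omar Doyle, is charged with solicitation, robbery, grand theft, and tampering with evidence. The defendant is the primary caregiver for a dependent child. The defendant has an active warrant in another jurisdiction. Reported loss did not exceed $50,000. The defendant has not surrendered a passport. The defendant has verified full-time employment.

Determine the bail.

Base amounts from the schedule: solicitation $5,750; robbery $55,000; grand theft $5,350; tampering with evidence $4,000.
Stacking rule: highest base plus 75% of each additional charge. Highest is robbery at $55,000. Additional: $5,750 × 75% = $4,312.50; $5,350 × 75% = $4,012.50; $4,000 × 75% = $3,000. Combined base = $55,000 + $11,325 = $66,325.
Net percentage adjustment: −5% +100% −10% = +85%. $66,325 × 1.85 = $122,701.25.
$122,701.25 is at or above the $2,000 minimum.
Rounded to the nearest dollar: $122,701.

$122,701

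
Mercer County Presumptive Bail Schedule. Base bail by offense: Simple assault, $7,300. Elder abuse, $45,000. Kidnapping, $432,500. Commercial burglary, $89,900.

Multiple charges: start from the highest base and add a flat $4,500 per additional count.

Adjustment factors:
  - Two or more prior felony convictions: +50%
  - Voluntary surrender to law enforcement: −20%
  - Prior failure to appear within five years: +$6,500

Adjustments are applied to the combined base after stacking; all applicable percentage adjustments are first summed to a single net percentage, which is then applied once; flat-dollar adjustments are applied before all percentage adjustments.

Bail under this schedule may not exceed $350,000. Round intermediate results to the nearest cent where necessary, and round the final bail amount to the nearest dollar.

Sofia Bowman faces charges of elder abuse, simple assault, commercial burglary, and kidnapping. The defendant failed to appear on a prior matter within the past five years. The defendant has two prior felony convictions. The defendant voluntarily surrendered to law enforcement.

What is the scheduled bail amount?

$350,000

Base amounts from the schedule: elder abuse $45,000; simple assault $7,300; commercial burglary $89,900; kidnapping $432,500.
Stacking rule: highest base plus $4,500 per additional charge. Highest is kidnapping at $432,500; 3 additional charges → +$13,500. Combined base = $446,000.
Prior failure to appear within five years (+$6,500 flat): $446,000 + $6,500 = $452,500.
Net percentage adjustment: +50% −20% = +30%. $452,500 × 1.3 = $588,250.
Result $588,250 exceeds the maximum of $350,000; bail is capped at $350,000.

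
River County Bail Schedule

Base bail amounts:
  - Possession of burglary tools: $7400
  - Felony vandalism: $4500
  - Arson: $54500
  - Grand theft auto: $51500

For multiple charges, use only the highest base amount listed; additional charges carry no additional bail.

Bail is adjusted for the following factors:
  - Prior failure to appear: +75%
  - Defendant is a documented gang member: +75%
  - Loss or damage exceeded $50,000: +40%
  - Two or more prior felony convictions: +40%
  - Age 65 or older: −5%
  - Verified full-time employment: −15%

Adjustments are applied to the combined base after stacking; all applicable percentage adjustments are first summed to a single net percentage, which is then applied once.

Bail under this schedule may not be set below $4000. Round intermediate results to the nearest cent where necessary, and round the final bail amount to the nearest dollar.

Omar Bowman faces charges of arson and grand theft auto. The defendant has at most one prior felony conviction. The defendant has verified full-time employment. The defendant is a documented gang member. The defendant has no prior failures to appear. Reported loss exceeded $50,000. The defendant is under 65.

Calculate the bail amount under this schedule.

Base amounts from the schedule: arson $54500; grand theft auto $51500.
Stacking rule: use the highest base only. Highest is arson at $54500. Combined base = $54500.
Net percentage adjustment: +75% +40% −15% = +100%. $54500 × 2 = $109000.
$109000 is at or above the $4000 minimum.

$109000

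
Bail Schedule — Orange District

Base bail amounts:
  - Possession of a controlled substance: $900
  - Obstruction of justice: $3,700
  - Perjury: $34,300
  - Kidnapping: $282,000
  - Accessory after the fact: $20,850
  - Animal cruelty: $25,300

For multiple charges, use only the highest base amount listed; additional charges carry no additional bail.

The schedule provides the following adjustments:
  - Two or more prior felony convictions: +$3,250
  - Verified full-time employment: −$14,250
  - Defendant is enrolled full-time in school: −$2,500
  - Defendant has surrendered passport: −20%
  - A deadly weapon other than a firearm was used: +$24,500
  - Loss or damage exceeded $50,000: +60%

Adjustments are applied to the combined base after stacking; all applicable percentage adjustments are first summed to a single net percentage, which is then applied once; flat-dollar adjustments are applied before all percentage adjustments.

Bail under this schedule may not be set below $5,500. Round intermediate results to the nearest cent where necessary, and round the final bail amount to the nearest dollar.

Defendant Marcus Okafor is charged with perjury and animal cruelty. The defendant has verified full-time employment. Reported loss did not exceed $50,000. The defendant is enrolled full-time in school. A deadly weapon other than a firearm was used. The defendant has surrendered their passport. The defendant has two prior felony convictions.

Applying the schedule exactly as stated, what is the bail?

Base amounts from the schedule: perjury $34,300; animal cruelty $25,300.
Stacking rule: use the highest base only. Highest is perjury at $34,300. Combined base = $34,300.
Two or more prior felony convictions (+$3,250 flat): $34,300 + $3,250 = $37,550.
Verified full-time employment (−$14,250 flat): $37,550 − $14,250 = $23,300.
Defendant is enrolled full-time in school (−$2,500 flat): $23,300 − $2,500 = $20,800.
A deadly weapon other than a firearm was used (+$24,500 flat): $20,800 + $24,500 = $45,300.
Defendant has surrendered passport (−20%): $45,300 × 0.8 = $36,240.
$36,240 is at or above the $5,500 minimum.

$36,240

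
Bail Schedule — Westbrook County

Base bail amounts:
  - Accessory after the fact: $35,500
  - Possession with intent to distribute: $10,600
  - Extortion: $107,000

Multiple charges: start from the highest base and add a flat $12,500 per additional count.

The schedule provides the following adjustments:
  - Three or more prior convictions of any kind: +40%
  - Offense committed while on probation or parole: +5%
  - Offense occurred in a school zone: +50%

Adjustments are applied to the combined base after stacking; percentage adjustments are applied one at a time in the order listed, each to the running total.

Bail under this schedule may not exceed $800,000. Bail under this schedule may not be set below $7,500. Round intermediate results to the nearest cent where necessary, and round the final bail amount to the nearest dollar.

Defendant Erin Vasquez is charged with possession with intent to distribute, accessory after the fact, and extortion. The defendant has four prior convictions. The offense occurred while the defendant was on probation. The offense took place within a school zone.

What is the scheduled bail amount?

$291,060

Base amounts from the schedule: possession with intent to distribute $10,600; accessory after the fact $35,500; extortion $107,000.
Stacking rule: highest base plus $12,500 per additional charge. Highest is extortion at $107,000; 2 additional charges → +$25,000. Combined base = $132,000.
Three or more prior convictions of any kind (+40%): $132,000 × 1.4 = $184,800.
Offense committed while on probation or parole (+5%): $184,800 × 1.05 = $194,040.
Offense occurred in a school zone (+50%): $194,040 × 1.5 = $291,060.
$291,060 is within the $800,000 maximum.
$291,060 is at or above the $7,500 minimum.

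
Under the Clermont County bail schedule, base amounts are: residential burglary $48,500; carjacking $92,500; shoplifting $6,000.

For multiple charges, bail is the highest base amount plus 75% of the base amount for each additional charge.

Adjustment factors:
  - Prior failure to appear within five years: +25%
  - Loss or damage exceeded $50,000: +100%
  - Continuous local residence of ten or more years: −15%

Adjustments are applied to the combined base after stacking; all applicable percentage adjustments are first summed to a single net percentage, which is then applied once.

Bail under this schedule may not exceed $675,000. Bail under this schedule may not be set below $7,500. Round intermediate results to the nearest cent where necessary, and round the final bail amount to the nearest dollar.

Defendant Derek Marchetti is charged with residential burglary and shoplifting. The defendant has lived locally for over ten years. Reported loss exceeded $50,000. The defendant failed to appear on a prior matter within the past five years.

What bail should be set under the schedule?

$111,300

Base amounts from the schedule: residential burglary $48,500; shoplifting $6,000.
Stacking rule: highest base plus 75% of each additional charge. Highest is residential burglary at $48,500. Additional: $6,000 × 75% = $4,500. Combined base = $48,500 + $4,500 = $53,000.
Net percentage adjustment: +25% +100% −15% = +110%. $53,000 × 2.1 = $111,300.
$111,300 is within the $675,000 maximum.
$111,300 is at or above the $7,500 minimum.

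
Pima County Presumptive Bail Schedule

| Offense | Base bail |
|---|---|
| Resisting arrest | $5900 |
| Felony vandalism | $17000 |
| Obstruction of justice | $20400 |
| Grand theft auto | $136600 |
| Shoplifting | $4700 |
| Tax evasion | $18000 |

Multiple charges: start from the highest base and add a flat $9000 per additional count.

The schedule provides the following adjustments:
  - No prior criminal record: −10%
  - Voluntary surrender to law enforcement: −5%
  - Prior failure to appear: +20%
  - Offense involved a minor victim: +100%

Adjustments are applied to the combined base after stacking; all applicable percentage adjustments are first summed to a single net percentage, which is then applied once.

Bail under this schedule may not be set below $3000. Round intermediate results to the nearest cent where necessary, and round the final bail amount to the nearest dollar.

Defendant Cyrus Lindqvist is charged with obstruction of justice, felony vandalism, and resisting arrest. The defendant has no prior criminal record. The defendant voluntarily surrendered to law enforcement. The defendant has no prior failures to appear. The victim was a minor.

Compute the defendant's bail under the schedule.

$71040

Base amounts from the schedule: obstruction of justice $20400; felony vandalism $17000; resisting arrest $5900.
Stacking rule: highest base plus $9000 per additional charge. Highest is obstruction of justice at $20400; 2 additional charges → +$18000. Combined base = $38400.
Net percentage adjustment: −10% −5% +100% = +85%. $38400 × 1.85 = $71040.
$71040 is at or above the $3000 minimum.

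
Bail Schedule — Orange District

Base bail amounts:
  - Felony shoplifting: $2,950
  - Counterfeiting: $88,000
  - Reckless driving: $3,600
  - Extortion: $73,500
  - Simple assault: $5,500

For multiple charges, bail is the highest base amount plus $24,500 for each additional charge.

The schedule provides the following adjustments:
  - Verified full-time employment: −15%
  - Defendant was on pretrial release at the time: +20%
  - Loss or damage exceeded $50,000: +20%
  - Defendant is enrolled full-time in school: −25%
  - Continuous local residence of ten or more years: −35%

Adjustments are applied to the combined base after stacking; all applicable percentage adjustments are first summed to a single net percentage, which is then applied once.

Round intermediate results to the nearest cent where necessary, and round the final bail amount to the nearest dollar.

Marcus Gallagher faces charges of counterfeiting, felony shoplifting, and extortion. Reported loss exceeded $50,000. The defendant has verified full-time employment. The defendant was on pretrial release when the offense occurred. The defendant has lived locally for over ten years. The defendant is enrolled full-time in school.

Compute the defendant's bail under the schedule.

Base amounts from the schedule: counterfeiting $88,000; felony shoplifting $2,950; extortion $73,500.
Stacking rule: highest base plus $24,500 per additional charge. Highest is counterfeiting at $88,000; 2 additional charges → +$49,000. Combined base = $137,000.
Net percentage adjustment: −15% +20% +20% −25% −35% = −35%. $137,000 × 0.65 = $89,050.

$89,050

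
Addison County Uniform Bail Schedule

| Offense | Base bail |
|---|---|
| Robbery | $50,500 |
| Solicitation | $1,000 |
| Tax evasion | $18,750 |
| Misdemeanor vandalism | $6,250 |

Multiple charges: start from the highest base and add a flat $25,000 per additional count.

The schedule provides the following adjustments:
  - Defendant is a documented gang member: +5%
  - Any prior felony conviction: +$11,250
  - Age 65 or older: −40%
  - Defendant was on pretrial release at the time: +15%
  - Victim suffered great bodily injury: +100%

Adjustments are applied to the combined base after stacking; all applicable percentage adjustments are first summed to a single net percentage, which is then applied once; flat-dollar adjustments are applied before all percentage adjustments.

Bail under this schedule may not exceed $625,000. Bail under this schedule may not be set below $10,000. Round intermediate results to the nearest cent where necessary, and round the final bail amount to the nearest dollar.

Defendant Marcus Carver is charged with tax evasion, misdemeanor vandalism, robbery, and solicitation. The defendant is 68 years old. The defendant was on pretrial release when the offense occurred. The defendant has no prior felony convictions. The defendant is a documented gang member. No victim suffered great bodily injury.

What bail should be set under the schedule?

$100,400

Base amounts from the schedule: tax evasion $18,750; misdemeanor vandalism $6,250; robbery $50,500; solicitation $1,000.
Stacking rule: highest base plus $25,000 per additional charge. Highest is robbery at $50,500; 3 additional charges → +$75,000. Combined base = $125,500.
Net percentage adjustment: +5% −40% +15% = −20%. $125,500 × 0.8 = $100,400.
$100,400 is within the $625,000 maximum.
$100,400 is at or above the $10,000 minimum.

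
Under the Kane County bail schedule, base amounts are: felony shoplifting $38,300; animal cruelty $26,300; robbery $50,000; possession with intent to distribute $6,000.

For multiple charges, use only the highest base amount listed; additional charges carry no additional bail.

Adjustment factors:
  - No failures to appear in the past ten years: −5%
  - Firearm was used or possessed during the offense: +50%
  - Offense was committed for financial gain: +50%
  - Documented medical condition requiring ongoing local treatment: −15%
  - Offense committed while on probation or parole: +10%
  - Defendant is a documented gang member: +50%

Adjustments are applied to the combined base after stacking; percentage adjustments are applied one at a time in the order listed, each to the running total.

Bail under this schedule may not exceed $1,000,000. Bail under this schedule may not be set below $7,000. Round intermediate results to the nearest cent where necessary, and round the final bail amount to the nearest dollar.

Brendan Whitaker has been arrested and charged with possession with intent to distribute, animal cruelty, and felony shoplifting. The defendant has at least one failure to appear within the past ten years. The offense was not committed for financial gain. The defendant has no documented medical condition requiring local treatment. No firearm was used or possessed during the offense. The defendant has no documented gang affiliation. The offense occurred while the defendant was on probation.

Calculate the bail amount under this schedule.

$42,130

Base amounts from the schedule: possession with intent to distribute $6,000; animal cruelty $26,300; felony shoplifting $38,300.
Stacking rule: use the highest base only. Highest is felony shoplifting at $38,300. Combined base = $38,300.
Offense committed while on probation or parole (+10%): $38,300 × 1.1 = $42,130.
$42,130 is within the $1,000,000 maximum.
$42,130 is at or above the $7,000 minimum.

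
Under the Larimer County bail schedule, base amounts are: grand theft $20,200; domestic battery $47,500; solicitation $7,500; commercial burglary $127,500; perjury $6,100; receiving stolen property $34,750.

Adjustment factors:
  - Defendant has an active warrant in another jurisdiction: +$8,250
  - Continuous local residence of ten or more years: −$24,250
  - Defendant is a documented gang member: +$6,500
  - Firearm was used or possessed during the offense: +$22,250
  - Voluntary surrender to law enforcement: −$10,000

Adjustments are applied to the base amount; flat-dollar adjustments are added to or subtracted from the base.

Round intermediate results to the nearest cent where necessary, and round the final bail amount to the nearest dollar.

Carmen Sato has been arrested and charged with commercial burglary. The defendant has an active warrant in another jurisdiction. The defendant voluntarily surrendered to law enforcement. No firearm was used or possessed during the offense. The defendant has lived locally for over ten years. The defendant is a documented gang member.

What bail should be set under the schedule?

Base amounts from the schedule: commercial burglary $127,500.
Single charge. Combined base = $127,500.
Defendant has an active warrant in another jurisdiction (+$8,250 flat): $127,500 + $8,250 = $135,750.
Continuous local residence of ten or more years (−$24,250 flat): $135,750 − $24,250 = $111,500.
Defendant is a documented gang member (+$6,500 flat): $111,500 + $6,500 = $118,000.
Voluntary surrender to law enforcement (−$10,000 flat): $118,000 − $10,000 = $108,000.

$108,000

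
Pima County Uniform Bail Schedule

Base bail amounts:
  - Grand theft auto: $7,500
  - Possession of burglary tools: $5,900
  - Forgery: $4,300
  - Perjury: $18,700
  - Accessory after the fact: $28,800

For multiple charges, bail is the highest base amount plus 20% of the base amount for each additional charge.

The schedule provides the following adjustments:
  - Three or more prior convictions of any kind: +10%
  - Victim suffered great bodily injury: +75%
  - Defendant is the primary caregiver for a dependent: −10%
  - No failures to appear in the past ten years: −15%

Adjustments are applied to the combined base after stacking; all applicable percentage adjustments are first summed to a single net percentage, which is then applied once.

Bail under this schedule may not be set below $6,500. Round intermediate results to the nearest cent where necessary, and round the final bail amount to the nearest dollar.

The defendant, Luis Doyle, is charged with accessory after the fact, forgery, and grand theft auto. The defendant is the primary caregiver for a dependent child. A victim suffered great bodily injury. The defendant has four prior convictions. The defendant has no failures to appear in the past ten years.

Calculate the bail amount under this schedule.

$49,856

Base amounts from the schedule: accessory after the fact $28,800; forgery $4,300; grand theft auto $7,500.
Stacking rule: highest base plus 20% of each additional charge. Highest is accessory after the fact at $28,800. Additional: $4,300 × 20% = $860; $7,500 × 20% = $1,500. Combined base = $28,800 + $2,360 = $31,160.
Net percentage adjustment: +10% +75% −10% −15% = +60%. $31,160 × 1.6 = $49,856.
$49,856 is at or above the $6,500 minimum.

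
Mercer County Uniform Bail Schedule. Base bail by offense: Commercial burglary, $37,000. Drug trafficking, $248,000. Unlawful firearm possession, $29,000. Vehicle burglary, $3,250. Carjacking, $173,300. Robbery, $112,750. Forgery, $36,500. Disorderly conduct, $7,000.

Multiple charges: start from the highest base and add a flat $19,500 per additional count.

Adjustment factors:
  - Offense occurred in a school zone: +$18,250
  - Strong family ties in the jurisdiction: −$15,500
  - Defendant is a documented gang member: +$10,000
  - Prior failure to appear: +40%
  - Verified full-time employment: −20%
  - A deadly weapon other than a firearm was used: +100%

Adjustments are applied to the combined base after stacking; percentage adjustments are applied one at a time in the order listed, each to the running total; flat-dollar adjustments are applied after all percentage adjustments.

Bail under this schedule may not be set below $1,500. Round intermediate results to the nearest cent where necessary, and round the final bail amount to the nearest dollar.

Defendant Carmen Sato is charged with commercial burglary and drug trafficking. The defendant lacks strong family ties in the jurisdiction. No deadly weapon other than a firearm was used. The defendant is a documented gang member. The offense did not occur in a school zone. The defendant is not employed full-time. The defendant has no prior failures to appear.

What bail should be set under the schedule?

Base amounts from the schedule: commercial burglary $37,000; drug trafficking $248,000.
Stacking rule: highest base plus $19,500 per additional charge. Highest is drug trafficking at $248,000; 1 additional charge → +$19,500. Combined base = $267,500.
Defendant is a documented gang member (+$10,000 flat): $267,500 + $10,000 = $277,500.
$277,500 is at or above the $1,500 minimum.

$277,500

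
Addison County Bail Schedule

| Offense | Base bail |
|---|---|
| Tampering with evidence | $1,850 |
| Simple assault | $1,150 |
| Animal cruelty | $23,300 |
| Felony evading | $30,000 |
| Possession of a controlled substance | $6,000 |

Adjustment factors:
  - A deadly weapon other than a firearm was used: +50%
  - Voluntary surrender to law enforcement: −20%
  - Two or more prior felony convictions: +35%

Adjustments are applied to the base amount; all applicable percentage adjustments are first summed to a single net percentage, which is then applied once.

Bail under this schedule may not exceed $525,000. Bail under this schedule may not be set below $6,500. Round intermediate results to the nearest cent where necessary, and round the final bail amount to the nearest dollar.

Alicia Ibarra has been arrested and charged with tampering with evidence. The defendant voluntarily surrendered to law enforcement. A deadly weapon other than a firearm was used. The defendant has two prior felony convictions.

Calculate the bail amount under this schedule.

$6,500

Base amounts from the schedule: tampering with evidence $1,850.
Single charge. Combined base = $1,850.
Net percentage adjustment: +50% −20% +35% = +65%. $1,850 × 1.65 = $3,052.50.
$3,052.50 is within the $525,000 maximum.
Result $3,052.50 is below the minimum of $6,500; bail is set at the minimum $6,500.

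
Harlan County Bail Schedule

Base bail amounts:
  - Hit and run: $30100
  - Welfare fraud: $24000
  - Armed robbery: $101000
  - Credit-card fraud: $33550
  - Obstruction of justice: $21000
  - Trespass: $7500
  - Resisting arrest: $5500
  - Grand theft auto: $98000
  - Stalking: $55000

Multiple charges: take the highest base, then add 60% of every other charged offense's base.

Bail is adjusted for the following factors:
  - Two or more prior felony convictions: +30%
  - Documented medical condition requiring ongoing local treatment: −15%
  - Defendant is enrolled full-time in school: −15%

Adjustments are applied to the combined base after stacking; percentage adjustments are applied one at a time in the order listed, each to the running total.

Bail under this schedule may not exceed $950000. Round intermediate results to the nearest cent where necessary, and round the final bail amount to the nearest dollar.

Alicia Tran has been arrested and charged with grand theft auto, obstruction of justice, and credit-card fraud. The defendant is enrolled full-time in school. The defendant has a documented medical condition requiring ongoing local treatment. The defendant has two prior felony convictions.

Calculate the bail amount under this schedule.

$122788

Base amounts from the schedule: grand theft auto $98000; obstruction of justice $21000; credit-card fraud $33550.
Stacking rule: highest base plus 60% of each additional charge. Highest is grand theft auto at $98000. Additional: $21000 × 60% = $12600; $33550 × 60% = $20130. Combined base = $98000 + $32730 = $130730.
Two or more prior felony convictions (+30%): $130730 × 1.3 = $169949.
Documented medical condition requiring ongoing local treatment (−15%): $169949 × 0.85 = $144456.65.
Defendant is enrolled full-time in school (−15%): $144456.65 × 0.85 = $122788.15.
$122788.15 is within the $950000 maximum.
Rounded to the nearest dollar: $122788.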